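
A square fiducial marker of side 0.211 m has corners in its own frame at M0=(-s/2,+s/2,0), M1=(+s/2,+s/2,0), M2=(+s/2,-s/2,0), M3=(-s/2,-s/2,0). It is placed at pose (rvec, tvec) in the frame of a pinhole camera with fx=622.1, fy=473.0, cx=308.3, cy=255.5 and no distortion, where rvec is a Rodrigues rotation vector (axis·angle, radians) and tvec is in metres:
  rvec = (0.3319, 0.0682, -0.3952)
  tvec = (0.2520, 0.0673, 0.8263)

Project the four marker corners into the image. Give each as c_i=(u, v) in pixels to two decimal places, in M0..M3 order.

Intrinsics K: fx=622.1, fy=473.0, cx=308.3, cy=255.5
Marker side s = 0.211 m; corners in marker frame (Z=0):
  M0 = (-0.1055, +0.1055, 0)
  M1 = (+0.1055, +0.1055, 0)
  M2 = (+0.1055, -0.1055, 0)
  M3 = (-0.1055, -0.1055, 0)
rvec = (0.3319, 0.0682, -0.3952), |rvec| = θ = 0.52057 rad = 29.826°
Rodrigues: sinθ=0.49737, 1−cosθ=0.13246; R = I + sinθ·[k]× + (1−cosθ)·[k]×²:
    [+0.92138 +0.38866 +0.00105]
    [-0.36653 +0.86981 -0.33029]
    [-0.12928 +0.30394 +0.94388]
t = (0.2520, 0.0673, 0.8263) m
M0: Pc = R·M0+t = (+0.19580, +0.19773, +0.87200); u = 622.1·(+0.19580)/0.87200 + 308.3 = 447.9846, v = 473.0·(+0.19773)/0.87200 + 255.5 = 362.7563
M1: Pc = R·M1+t = (+0.39021, +0.12040, +0.84473); u = 622.1·(+0.39021)/0.84473 + 308.3 = 595.6699, v = 473.0·(+0.12040)/0.84473 + 255.5 = 322.9153
M2: Pc = R·M2+t = (+0.30820, -0.06313, +0.78060); u = 622.1·(+0.30820)/0.78060 + 308.3 = 553.9237, v = 473.0·(-0.06313)/0.78060 + 255.5 = 217.2444
M3: Pc = R·M3+t = (+0.11379, +0.01420, +0.80787); u = 622.1·(+0.11379)/0.80787 + 308.3 = 395.9243, v = 473.0·(+0.01420)/0.80787 + 255.5 = 263.8160

c0=(447.98, 362.76) c1=(595.67, 322.92) c2=(553.92, 217.24) c3=(395.92, 263.82)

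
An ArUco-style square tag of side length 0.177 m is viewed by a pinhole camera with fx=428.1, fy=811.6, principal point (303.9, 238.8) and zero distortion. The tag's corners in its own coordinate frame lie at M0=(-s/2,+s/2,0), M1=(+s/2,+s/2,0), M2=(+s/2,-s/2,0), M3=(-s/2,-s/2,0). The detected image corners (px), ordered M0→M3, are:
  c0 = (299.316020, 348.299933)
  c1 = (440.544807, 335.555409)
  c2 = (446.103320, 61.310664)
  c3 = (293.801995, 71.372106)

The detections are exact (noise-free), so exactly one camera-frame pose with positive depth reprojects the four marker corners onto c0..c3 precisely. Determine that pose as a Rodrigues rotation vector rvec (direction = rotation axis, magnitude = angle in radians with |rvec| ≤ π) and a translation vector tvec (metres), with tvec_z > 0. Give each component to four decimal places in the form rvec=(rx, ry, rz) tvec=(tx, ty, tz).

rvec=(0.2198, -0.0418, -0.0383) tvec=(0.0797, -0.0187, 0.5132)

Intrinsics K: fx=428.1, fy=811.6, cx=303.9, cy=238.8
Marker side s = 0.177 m; corners in marker frame (Z=0):
  M0 = (-0.0885, +0.0885, 0)
  M1 = (+0.0885, +0.0885, 0)
  M2 = (+0.0885, -0.0885, 0)
  M3 = (-0.0885, -0.0885, 0)
Detected image corners:
  c0 = (299.316020, 348.299933) px
  c1 = (440.544807, 335.555409) px
  c2 = (446.103320, 61.310664) px
  c3 = (293.801995, 71.372106) px
Planar DLT: solve 8×8 A·h = b for H (H[2,2]=1):
  H  [+854.87451 +157.36012 +370.41288]
  H  [-49.88079 +1643.94790 +209.29584]
  H  [+0.07264 +0.42625 +1.00000]
B = K⁻¹H; ‖b₁‖=1.948454, ‖b₂‖=1.948454; λ = 2/(‖b₁‖+‖b₂‖) = 0.513227, sign → tz>0 ⇒ λ=+0.513227
r₁ = λ·B[:,0] = (+0.99840,-0.04251,+0.03728); r₂ = λ·B[:,1] = (+0.03336,+0.97521,+0.21876)
r₃ = r₁×r₂ = (-0.04566,-0.21717,+0.97507); SVD([r₁ r₂ r₃]) → R = UVᵀ:
  R  [+0.99840 +0.03336 -0.04566]
  R  [-0.04251 +0.97521 -0.21717]
  R  [+0.03728 +0.21876 +0.97507]
t = (+0.07974, -0.01866, +0.51323) m
tr R = 2.948674; θ = arccos((tr R − 1)/2) = 0.227040 rad = 13.008°
axis k = ((R−Rᵀ)₃₂, (R−Rᵀ)₁₃, (R−Rᵀ)₂₁) / (2 sinθ) = (+0.968327, -0.184233, -0.168525)
rvec = θ·k = (+0.219849, -0.041828, -0.038262)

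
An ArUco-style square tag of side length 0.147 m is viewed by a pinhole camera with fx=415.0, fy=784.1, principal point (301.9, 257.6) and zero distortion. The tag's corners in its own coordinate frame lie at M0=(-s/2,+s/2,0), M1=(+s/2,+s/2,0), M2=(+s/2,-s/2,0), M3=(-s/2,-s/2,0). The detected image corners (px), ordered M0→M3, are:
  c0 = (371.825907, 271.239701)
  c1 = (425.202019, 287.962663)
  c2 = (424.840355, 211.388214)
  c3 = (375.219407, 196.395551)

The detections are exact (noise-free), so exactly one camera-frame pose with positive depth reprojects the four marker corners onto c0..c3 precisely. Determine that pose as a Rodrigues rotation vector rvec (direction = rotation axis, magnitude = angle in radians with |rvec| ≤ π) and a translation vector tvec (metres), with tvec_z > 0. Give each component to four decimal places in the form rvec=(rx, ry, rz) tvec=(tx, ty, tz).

Intrinsics K: fx=415.0, fy=784.1, cx=301.9, cy=257.6
Marker side s = 0.147 m; corners in marker frame (Z=0):
  M0 = (-0.0735, +0.0735, 0)
  M1 = (+0.0735, +0.0735, 0)
  M2 = (+0.0735, -0.0735, 0)
  M3 = (-0.0735, -0.0735, 0)
Detected image corners:
  c0 = (371.825907, 271.239701) px
  c1 = (425.202019, 287.962663) px
  c2 = (424.840355, 211.388214) px
  c3 = (375.219407, 196.395551) px
Planar DLT: solve 8×8 A·h = b for H (H[2,2]=1):
  H  [+329.39718 -209.01779 +399.20263]
  H  [+95.26961 +394.72636 +240.33232]
  H  [-0.05126 -0.49755 +1.00000]
B = K⁻¹H; ‖b₁‖=0.844011, ‖b₂‖=0.844011; λ = 2/(‖b₁‖+‖b₂‖) = 1.184819, sign → tz>0 ⇒ λ=+1.184819
r₁ = λ·B[:,0] = (+0.98460,+0.16391,-0.06073); r₂ = λ·B[:,1] = (-0.16790,+0.79012,-0.58951)
r₃ = r₁×r₂ = (-0.04864,+0.59063,+0.80548); SVD([r₁ r₂ r₃]) → R = UVᵀ:
  R  [+0.98460 -0.16790 -0.04864]
  R  [+0.16391 +0.79012 +0.59063]
  R  [-0.06073 -0.58951 +0.80548]
t = (+0.27780, -0.02609, +1.18482) m
tr R = 2.580206; θ = arccos((tr R − 1)/2) = 0.659820 rad = 37.805°
axis k = ((R−Rᵀ)₃₂, (R−Rᵀ)₁₃, (R−Rᵀ)₂₁) / (2 sinθ) = (-0.962627, +0.009863, +0.270652)
rvec = θ·k = (-0.635160, +0.006508, +0.178581)

rvec=(-0.6352, 0.0065, 0.1786) tvec=(0.2778, -0.0261, 1.1848)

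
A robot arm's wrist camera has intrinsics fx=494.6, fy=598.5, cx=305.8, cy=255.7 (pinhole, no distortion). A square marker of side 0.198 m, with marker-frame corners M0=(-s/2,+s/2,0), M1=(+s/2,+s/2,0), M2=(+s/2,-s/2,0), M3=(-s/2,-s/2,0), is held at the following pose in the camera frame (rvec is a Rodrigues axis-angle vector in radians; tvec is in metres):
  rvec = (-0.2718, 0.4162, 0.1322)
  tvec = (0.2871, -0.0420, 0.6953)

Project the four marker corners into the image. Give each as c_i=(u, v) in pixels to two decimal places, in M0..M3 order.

c0=(430.14, 293.90) c1=(587.06, 312.24) c2=(594.18, 141.22) c3=(446.02, 142.53)

Intrinsics K: fx=494.6, fy=598.5, cx=305.8, cy=255.7
Marker side s = 0.198 m; corners in marker frame (Z=0):
  M0 = (-0.0990, +0.0990, 0)
  M1 = (+0.0990, +0.0990, 0)
  M2 = (+0.0990, -0.0990, 0)
  M3 = (-0.0990, -0.0990, 0)
rvec = (-0.2718, 0.4162, 0.1322), |rvec| = θ = 0.51437 rad = 29.471°
Rodrigues: sinθ=0.49198, 1−cosθ=0.12940; R = I + sinθ·[k]× + (1−cosθ)·[k]×²:
    [+0.90673 -0.18177 +0.38052]
    [+0.07112 +0.95532 +0.28688]
    [-0.41566 -0.23306 +0.87915]
t = (0.2871, -0.0420, 0.6953) m
M0: Pc = R·M0+t = (+0.17934, +0.04554, +0.71338); u = 494.6·(+0.17934)/0.71338 + 305.8 = 430.1388, v = 598.5·(+0.04554)/0.71338 + 255.7 = 293.9031
M1: Pc = R·M1+t = (+0.35887, +0.05962, +0.63108); u = 494.6·(+0.35887)/0.63108 + 305.8 = 587.0619, v = 598.5·(+0.05962)/0.63108 + 255.7 = 312.2405
M2: Pc = R·M2+t = (+0.39486, -0.12954, +0.67722); u = 494.6·(+0.39486)/0.67722 + 305.8 = 594.1820, v = 598.5·(-0.12954)/0.67722 + 255.7 = 141.2218
M3: Pc = R·M3+t = (+0.21533, -0.14362, +0.75952); u = 494.6·(+0.21533)/0.75952 + 305.8 = 446.0216, v = 598.5·(-0.14362)/0.75952 + 255.7 = 142.5299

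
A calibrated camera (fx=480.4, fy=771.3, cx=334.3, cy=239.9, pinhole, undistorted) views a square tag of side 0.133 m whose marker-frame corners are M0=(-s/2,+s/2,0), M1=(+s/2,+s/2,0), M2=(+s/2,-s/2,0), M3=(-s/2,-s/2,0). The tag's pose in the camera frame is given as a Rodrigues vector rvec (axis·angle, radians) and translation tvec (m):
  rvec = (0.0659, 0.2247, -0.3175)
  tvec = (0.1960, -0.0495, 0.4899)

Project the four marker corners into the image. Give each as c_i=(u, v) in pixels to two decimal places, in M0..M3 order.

Intrinsics K: fx=480.4, fy=771.3, cx=334.3, cy=239.9
Marker side s = 0.133 m; corners in marker frame (Z=0):
  M0 = (-0.0665, +0.0665, 0)
  M1 = (+0.0665, +0.0665, 0)
  M2 = (+0.0665, -0.0665, 0)
  M3 = (-0.0665, -0.0665, 0)
rvec = (0.0659, 0.2247, -0.3175), |rvec| = θ = 0.39451 rad = 22.604°
Rodrigues: sinθ=0.38436, 1−cosθ=0.07682; R = I + sinθ·[k]× + (1−cosθ)·[k]×²:
    [+0.92533 +0.31664 +0.20859]
    [-0.30202 +0.94810 -0.09941]
    [-0.22924 +0.02899 +0.97294]
t = (0.1960, -0.0495, 0.4899) m
M0: Pc = R·M0+t = (+0.15552, +0.03363, +0.50707); u = 480.4·(+0.15552)/0.50707 + 334.3 = 481.6413, v = 771.3·(+0.03363)/0.50707 + 239.9 = 291.0589
M1: Pc = R·M1+t = (+0.27859, -0.00654, +0.47658); u = 480.4·(+0.27859)/0.47658 + 334.3 = 615.1217, v = 771.3·(-0.00654)/0.47658 + 239.9 = 229.3231
M2: Pc = R·M2+t = (+0.23648, -0.13263, +0.47273); u = 480.4·(+0.23648)/0.47273 + 334.3 = 574.6162, v = 771.3·(-0.13263)/0.47273 + 239.9 = 23.4962
M3: Pc = R·M3+t = (+0.11341, -0.09246, +0.50322); u = 480.4·(+0.11341)/0.50322 + 334.3 = 442.5672, v = 771.3·(-0.09246)/0.50322 + 239.9 = 98.1759

c0=(481.64, 291.06) c1=(615.12, 229.32) c2=(574.62, 23.50) c3=(442.57, 98.18)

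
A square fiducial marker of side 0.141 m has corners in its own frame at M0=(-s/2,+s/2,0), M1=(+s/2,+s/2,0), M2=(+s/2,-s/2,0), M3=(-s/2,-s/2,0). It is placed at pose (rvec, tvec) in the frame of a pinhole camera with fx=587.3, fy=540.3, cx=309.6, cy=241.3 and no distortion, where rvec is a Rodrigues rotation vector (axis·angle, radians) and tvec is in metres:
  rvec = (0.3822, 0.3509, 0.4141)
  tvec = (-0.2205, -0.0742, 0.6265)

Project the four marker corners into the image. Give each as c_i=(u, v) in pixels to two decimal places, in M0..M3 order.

c0=(45.13, 204.31) c1=(141.78, 255.82) c2=(170.15, 145.87) c3=(62.44, 95.64)

Intrinsics K: fx=587.3, fy=540.3, cx=309.6, cy=241.3
Marker side s = 0.141 m; corners in marker frame (Z=0):
  M0 = (-0.0705, +0.0705, 0)
  M1 = (+0.0705, +0.0705, 0)
  M2 = (+0.0705, -0.0705, 0)
  M3 = (-0.0705, -0.0705, 0)
rvec = (0.3822, 0.3509, 0.4141), |rvec| = θ = 0.66384 rad = 38.035°
Rodrigues: sinθ=0.61615, 1−cosθ=0.21237; R = I + sinθ·[k]× + (1−cosθ)·[k]×²:
    [+0.85803 -0.31972 +0.40196]
    [+0.44898 +0.84697 -0.28472]
    [-0.24942 +0.42476 +0.87027]
t = (-0.2205, -0.0742, 0.6265) m
M0: Pc = R·M0+t = (-0.30353, -0.04614, +0.67403); u = 587.3·(-0.30353)/0.67403 + 309.6 = 45.1255, v = 540.3·(-0.04614)/0.67403 + 241.3 = 204.3129
M1: Pc = R·M1+t = (-0.18255, +0.01716, +0.63886); u = 587.3·(-0.18255)/0.63886 + 309.6 = 141.7841, v = 540.3·(+0.01716)/0.63886 + 241.3 = 255.8162
M2: Pc = R·M2+t = (-0.13747, -0.10226, +0.57897); u = 587.3·(-0.13747)/0.57897 + 309.6 = 170.1531, v = 540.3·(-0.10226)/0.57897 + 241.3 = 145.8717
M3: Pc = R·M3+t = (-0.25845, -0.16556, +0.61414); u = 587.3·(-0.25845)/0.61414 + 309.6 = 62.4437, v = 540.3·(-0.16556)/0.61414 + 241.3 = 95.6416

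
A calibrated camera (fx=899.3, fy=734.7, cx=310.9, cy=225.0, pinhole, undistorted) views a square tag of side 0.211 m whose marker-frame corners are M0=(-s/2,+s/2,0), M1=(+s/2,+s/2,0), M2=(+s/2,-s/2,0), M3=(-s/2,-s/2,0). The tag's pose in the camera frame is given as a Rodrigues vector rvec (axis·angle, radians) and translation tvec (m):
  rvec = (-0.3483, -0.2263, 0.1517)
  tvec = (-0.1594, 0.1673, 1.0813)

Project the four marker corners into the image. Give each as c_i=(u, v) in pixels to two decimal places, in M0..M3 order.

c0=(71.54, 401.38) c1=(252.47, 421.66) c2=(274.30, 282.32) c3=(106.48, 258.25)

Intrinsics K: fx=899.3, fy=734.7, cx=310.9, cy=225.0
Marker side s = 0.211 m; corners in marker frame (Z=0):
  M0 = (-0.1055, +0.1055, 0)
  M1 = (+0.1055, +0.1055, 0)
  M2 = (+0.1055, -0.1055, 0)
  M3 = (-0.1055, -0.1055, 0)
rvec = (-0.3483, -0.2263, 0.1517), |rvec| = θ = 0.44220 rad = 25.336°
Rodrigues: sinθ=0.42793, 1−cosθ=0.09619; R = I + sinθ·[k]× + (1−cosθ)·[k]×²:
    [+0.96349 -0.10803 -0.24499]
    [+0.18558 +0.92901 +0.32017]
    [+0.19301 -0.35395 +0.91513]
t = (-0.1594, 0.1673, 1.0813) m
M0: Pc = R·M0+t = (-0.27245, +0.24573, +1.02360); u = 899.3·(-0.27245)/1.02360 + 310.9 = 71.5379, v = 734.7·(+0.24573)/1.02360 + 225.0 = 401.3772
M1: Pc = R·M1+t = (-0.06915, +0.28489, +1.06432); u = 899.3·(-0.06915)/1.06432 + 310.9 = 252.4721, v = 734.7·(+0.28489)/1.06432 + 225.0 = 421.6583
M2: Pc = R·M2+t = (-0.04635, +0.08887, +1.13900); u = 899.3·(-0.04635)/1.13900 + 310.9 = 274.3008, v = 734.7·(+0.08887)/1.13900 + 225.0 = 282.3234
M3: Pc = R·M3+t = (-0.24965, +0.04971, +1.09828); u = 899.3·(-0.24965)/1.09828 + 310.9 = 106.4795, v = 734.7·(+0.04971)/1.09828 + 225.0 = 258.2549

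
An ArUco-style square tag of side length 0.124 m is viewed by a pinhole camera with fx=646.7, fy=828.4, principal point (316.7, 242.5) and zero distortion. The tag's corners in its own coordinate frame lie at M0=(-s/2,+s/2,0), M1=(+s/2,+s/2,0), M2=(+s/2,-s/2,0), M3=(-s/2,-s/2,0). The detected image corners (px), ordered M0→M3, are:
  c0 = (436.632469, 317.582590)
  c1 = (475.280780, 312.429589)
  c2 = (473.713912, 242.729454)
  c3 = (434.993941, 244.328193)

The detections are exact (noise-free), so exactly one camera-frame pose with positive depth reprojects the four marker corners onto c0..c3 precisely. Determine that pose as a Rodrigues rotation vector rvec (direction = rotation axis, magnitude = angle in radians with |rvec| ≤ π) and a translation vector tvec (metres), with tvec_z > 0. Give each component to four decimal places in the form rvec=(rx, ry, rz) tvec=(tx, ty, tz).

rvec=(-0.0110, -0.6142, -0.0266) tvec=(0.3088, 0.0637, 1.4376)

Intrinsics K: fx=646.7, fy=828.4, cx=316.7, cy=242.5
Marker side s = 0.124 m; corners in marker frame (Z=0):
  M0 = (-0.0620, +0.0620, 0)
  M1 = (+0.0620, +0.0620, 0)
  M2 = (+0.0620, -0.0620, 0)
  M3 = (-0.0620, -0.0620, 0)
Detected image corners:
  c0 = (436.632469, 317.582590) px
  c1 = (475.280780, 312.429589) px
  c2 = (473.713912, 242.729454) px
  c3 = (434.993941, 244.328193) px
Planar DLT: solve 8×8 A·h = b for H (H[2,2]=1):
  H  [+494.45673 +12.15684 +455.63600]
  H  [+84.74491 +575.60641 +279.22179]
  H  [+0.40094 -0.00167 +1.00000]
B = K⁻¹H; ‖b₁‖=0.695609, ‖b₂‖=0.695609; λ = 2/(‖b₁‖+‖b₂‖) = 1.437589, sign → tz>0 ⇒ λ=+1.437589
r₁ = λ·B[:,0] = (+0.81689,-0.02166,+0.57638); r₂ = λ·B[:,1] = (+0.02820,+0.99960,-0.00240)
r₃ = r₁×r₂ = (-0.57610,+0.01822,+0.81718); SVD([r₁ r₂ r₃]) → R = UVᵀ:
  R  [+0.81689 +0.02820 -0.57610]
  R  [-0.02166 +0.99960 +0.01822]
  R  [+0.57638 -0.00240 +0.81718]
t = (+0.30885, +0.06373, +1.43759) m
tr R = 2.633672; θ = arccos((tr R − 1)/2) = 0.614891 rad = 35.231°
axis k = ((R−Rᵀ)₃₂, (R−Rᵀ)₁₃, (R−Rᵀ)₂₁) / (2 sinθ) = (-0.017874, -0.998906, -0.043218)
rvec = θ·k = (-0.010990, -0.614218, -0.026574)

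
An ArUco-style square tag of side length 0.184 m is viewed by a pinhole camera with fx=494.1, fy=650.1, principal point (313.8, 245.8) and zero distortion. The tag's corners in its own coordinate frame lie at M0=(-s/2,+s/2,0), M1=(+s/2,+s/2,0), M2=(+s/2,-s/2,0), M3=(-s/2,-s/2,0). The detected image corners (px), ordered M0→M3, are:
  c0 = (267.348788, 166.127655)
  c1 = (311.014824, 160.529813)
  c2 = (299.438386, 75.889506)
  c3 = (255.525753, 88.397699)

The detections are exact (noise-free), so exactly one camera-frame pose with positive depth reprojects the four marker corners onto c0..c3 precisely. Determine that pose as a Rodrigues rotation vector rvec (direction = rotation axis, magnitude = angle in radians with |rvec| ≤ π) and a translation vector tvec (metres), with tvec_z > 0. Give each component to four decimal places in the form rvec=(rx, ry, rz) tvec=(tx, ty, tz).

Intrinsics K: fx=494.1, fy=650.1, cx=313.8, cy=245.8
Marker side s = 0.184 m; corners in marker frame (Z=0):
  M0 = (-0.0920, +0.0920, 0)
  M1 = (+0.0920, +0.0920, 0)
  M2 = (+0.0920, -0.0920, 0)
  M3 = (-0.0920, -0.0920, 0)
Detected image corners:
  c0 = (267.348788, 166.127655) px
  c1 = (311.014824, 160.529813) px
  c2 = (299.438386, 75.889506) px
  c3 = (255.525753, 88.397699) px
Planar DLT: solve 8×8 A·h = b for H (H[2,2]=1):
  H  [+111.63794 +106.03995 +282.51434]
  H  [-103.67082 +458.83207 +123.48108]
  H  [-0.44590 +0.14974 +1.00000]
B = K⁻¹H; ‖b₁‖=0.676851, ‖b₂‖=0.676851; λ = 2/(‖b₁‖+‖b₂‖) = 1.477430, sign → tz>0 ⇒ λ=+1.477430
r₁ = λ·B[:,0] = (+0.75221,+0.01348,-0.65879); r₂ = λ·B[:,1] = (+0.17657,+0.95910,+0.22123)
r₃ = r₁×r₂ = (+0.63483,-0.28274,+0.71906); SVD([r₁ r₂ r₃]) → R = UVᵀ:
  R  [+0.75221 +0.17657 +0.63483]
  R  [+0.01348 +0.95910 -0.28274]
  R  [-0.65879 +0.22123 +0.71906]
t = (-0.09355, -0.27798, +1.47743) m
tr R = 2.430373; θ = arccos((tr R − 1)/2) = 0.773906 rad = 44.342°
axis k = ((R−Rᵀ)₃₂, (R−Rᵀ)₁₃, (R−Rᵀ)₂₁) / (2 sinθ) = (+0.360528, +0.925423, -0.116670)
rvec = θ·k = (+0.279015, +0.716190, -0.090291)

rvec=(0.2790, 0.7162, -0.0903) tvec=(-0.0935, -0.2780, 1.4774)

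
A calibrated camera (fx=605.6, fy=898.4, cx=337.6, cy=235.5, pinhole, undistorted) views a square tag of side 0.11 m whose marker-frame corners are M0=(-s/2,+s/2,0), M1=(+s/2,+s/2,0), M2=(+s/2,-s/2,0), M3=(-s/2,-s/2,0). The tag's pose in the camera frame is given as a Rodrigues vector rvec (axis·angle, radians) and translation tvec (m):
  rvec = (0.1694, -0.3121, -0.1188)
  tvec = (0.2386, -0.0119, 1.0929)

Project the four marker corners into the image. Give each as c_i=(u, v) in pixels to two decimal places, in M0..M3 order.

c0=(444.35, 276.63) c1=(497.50, 262.89) c2=(494.99, 175.37) c3=(440.76, 186.72)

Intrinsics K: fx=605.6, fy=898.4, cx=337.6, cy=235.5
Marker side s = 0.11 m; corners in marker frame (Z=0):
  M0 = (-0.0550, +0.0550, 0)
  M1 = (+0.0550, +0.0550, 0)
  M2 = (+0.0550, -0.0550, 0)
  M3 = (-0.0550, -0.0550, 0)
rvec = (0.1694, -0.3121, -0.1188), |rvec| = θ = 0.37445 rad = 21.455°
Rodrigues: sinθ=0.36576, 1−cosθ=0.06929; R = I + sinθ·[k]× + (1−cosθ)·[k]×²:
    [+0.94489 +0.08992 -0.31480]
    [-0.14217 +0.97884 -0.14715]
    [+0.29491 +0.18379 +0.93768]
t = (0.2386, -0.0119, 1.0929) m
M0: Pc = R·M0+t = (+0.19158, +0.04976, +1.08679); u = 605.6·(+0.19158)/1.08679 + 337.6 = 444.3537, v = 898.4·(+0.04976)/1.08679 + 235.5 = 276.6309
M1: Pc = R·M1+t = (+0.29551, +0.03412, +1.11923); u = 605.6·(+0.29551)/1.11923 + 337.6 = 497.4989, v = 898.4·(+0.03412)/1.11923 + 235.5 = 262.8856
M2: Pc = R·M2+t = (+0.28562, -0.07356, +1.09901); u = 605.6·(+0.28562)/1.09901 + 337.6 = 494.9901, v = 898.4·(-0.07356)/1.09901 + 235.5 = 175.3709
M3: Pc = R·M3+t = (+0.18169, -0.05792, +1.06657); u = 605.6·(+0.18169)/1.06657 + 337.6 = 440.7613, v = 898.4·(-0.05792)/1.06657 + 235.5 = 186.7150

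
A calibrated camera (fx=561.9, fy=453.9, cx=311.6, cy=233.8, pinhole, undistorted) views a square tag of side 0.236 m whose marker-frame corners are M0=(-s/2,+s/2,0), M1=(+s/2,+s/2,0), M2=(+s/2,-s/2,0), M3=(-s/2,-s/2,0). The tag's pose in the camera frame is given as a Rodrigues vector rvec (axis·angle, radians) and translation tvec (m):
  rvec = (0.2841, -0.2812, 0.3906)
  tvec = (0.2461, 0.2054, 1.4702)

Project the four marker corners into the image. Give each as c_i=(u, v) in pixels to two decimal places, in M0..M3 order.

c0=(347.48, 318.13) c1=(422.42, 337.13) c2=(462.86, 276.65) c3=(387.38, 253.70)

Intrinsics K: fx=561.9, fy=453.9, cx=311.6, cy=233.8
Marker side s = 0.236 m; corners in marker frame (Z=0):
  M0 = (-0.1180, +0.1180, 0)
  M1 = (+0.1180, +0.1180, 0)
  M2 = (+0.1180, -0.1180, 0)
  M3 = (-0.1180, -0.1180, 0)
rvec = (0.2841, -0.2812, 0.3906), |rvec| = θ = 0.55889 rad = 32.022°
Rodrigues: sinθ=0.53024, 1−cosθ=0.15215; R = I + sinθ·[k]× + (1−cosθ)·[k]×²:
    [+0.88716 -0.40950 -0.21273]
    [+0.33167 +0.88636 -0.32304]
    [+0.32084 +0.21604 +0.92216]
t = (0.2461, 0.2054, 1.4702) m
M0: Pc = R·M0+t = (+0.09309, +0.27085, +1.45783); u = 561.9·(+0.09309)/1.45783 + 311.6 = 347.4818, v = 453.9·(+0.27085)/1.45783 + 233.8 = 318.1312
M1: Pc = R·M1+t = (+0.30246, +0.34913, +1.53355); u = 561.9·(+0.30246)/1.53355 + 311.6 = 422.4243, v = 453.9·(+0.34913)/1.53355 + 233.8 = 337.1346
M2: Pc = R·M2+t = (+0.39911, +0.13995, +1.48257); u = 561.9·(+0.39911)/1.48257 + 311.6 = 462.8630, v = 453.9·(+0.13995)/1.48257 + 233.8 = 276.6455
M3: Pc = R·M3+t = (+0.18974, +0.06167, +1.40685); u = 561.9·(+0.18974)/1.40685 + 311.6 = 387.3810, v = 453.9·(+0.06167)/1.40685 + 233.8 = 253.6978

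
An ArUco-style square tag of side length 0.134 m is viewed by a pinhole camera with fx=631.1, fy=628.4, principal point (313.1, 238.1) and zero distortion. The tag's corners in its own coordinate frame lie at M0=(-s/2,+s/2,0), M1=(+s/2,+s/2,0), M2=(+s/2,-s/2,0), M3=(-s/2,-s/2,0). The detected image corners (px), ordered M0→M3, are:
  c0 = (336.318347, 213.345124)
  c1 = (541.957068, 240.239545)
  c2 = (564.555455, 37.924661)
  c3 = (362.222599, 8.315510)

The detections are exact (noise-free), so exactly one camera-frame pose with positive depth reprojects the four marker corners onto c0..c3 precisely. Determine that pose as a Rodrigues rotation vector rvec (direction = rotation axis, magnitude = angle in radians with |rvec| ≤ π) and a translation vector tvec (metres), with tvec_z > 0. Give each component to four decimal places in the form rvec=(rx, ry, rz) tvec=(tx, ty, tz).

rvec=(-0.0406, -0.0492, 0.1275) tvec=(0.0896, -0.0736, 0.4065)

Intrinsics K: fx=631.1, fy=628.4, cx=313.1, cy=238.1
Marker side s = 0.134 m; corners in marker frame (Z=0):
  M0 = (-0.0670, +0.0670, 0)
  M1 = (+0.0670, +0.0670, 0)
  M2 = (+0.0670, -0.0670, 0)
  M3 = (-0.0670, -0.0670, 0)
Detected image corners:
  c0 = (336.318347, 213.345124) px
  c1 = (541.957068, 240.239545) px
  c2 = (564.555455, 37.924661) px
  c3 = (362.222599, 8.315510) px
Planar DLT: solve 8×8 A·h = b for H (H[2,2]=1):
  H  [+1573.79969 -229.32724 +452.13206]
  H  [+225.19705 +1506.45087 +124.33201]
  H  [+0.11436 -0.10735 +1.00000]
B = K⁻¹H; ‖b₁‖=2.459942, ‖b₂‖=2.459942; λ = 2/(‖b₁‖+‖b₂‖) = 0.406514, sign → tz>0 ⇒ λ=+0.406514
r₁ = λ·B[:,0] = (+0.99068,+0.12807,+0.04649); r₂ = λ·B[:,1] = (-0.12607,+0.99106,-0.04364)
r₃ = r₁×r₂ = (-0.05166,+0.03737,+0.99797); SVD([r₁ r₂ r₃]) → R = UVᵀ:
  R  [+0.99068 -0.12607 -0.05166]
  R  [+0.12807 +0.99106 +0.03737]
  R  [+0.04649 -0.04364 +0.99797]
t = (+0.08956, -0.07360, +0.40651) m
tr R = 2.979702; θ = arccos((tr R − 1)/2) = 0.142592 rad = 8.170°
axis k = ((R−Rᵀ)₃₂, (R−Rᵀ)₁₃, (R−Rᵀ)₂₁) / (2 sinθ) = (-0.285022, -0.345335, +0.894151)
rvec = θ·k = (-0.040642, -0.049242, +0.127499)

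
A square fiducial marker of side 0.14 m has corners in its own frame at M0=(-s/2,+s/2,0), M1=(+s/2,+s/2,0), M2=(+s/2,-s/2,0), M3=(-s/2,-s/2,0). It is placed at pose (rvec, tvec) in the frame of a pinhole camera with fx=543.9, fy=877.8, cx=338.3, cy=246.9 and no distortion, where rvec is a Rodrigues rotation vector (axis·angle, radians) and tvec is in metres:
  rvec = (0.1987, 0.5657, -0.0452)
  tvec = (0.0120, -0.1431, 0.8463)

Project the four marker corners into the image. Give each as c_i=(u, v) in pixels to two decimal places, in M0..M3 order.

c0=(313.86, 173.09) c1=(389.88, 168.13) c2=(382.19, 14.53) c3=(304.69, 32.87)

Intrinsics K: fx=543.9, fy=877.8, cx=338.3, cy=246.9
Marker side s = 0.14 m; corners in marker frame (Z=0):
  M0 = (-0.0700, +0.0700, 0)
  M1 = (+0.0700, +0.0700, 0)
  M2 = (+0.0700, -0.0700, 0)
  M3 = (-0.0700, -0.0700, 0)
rvec = (0.1987, 0.5657, -0.0452), |rvec| = θ = 0.60128 rad = 34.451°
Rodrigues: sinθ=0.56570, 1−cosθ=0.17539; R = I + sinθ·[k]× + (1−cosθ)·[k]×²:
    [+0.84376 +0.09705 +0.52787]
    [+0.01200 +0.97986 -0.19935]
    [-0.53658 +0.17454 +0.82560]
t = (0.0120, -0.1431, 0.8463) m
M0: Pc = R·M0+t = (-0.04027, -0.07535, +0.89608); u = 543.9·(-0.04027)/0.89608 + 338.3 = 313.8572, v = 877.8·(-0.07535)/0.89608 + 246.9 = 173.0866
M1: Pc = R·M1+t = (+0.07786, -0.07367, +0.82096); u = 543.9·(+0.07786)/0.82096 + 338.3 = 389.8820, v = 877.8·(-0.07367)/0.82096 + 246.9 = 168.1293
M2: Pc = R·M2+t = (+0.06427, -0.21085, +0.79652); u = 543.9·(+0.06427)/0.79652 + 338.3 = 382.1861, v = 877.8·(-0.21085)/0.79652 + 246.9 = 14.5350
M3: Pc = R·M3+t = (-0.05386, -0.21253, +0.87164); u = 543.9·(-0.05386)/0.87164 + 338.3 = 304.6934, v = 877.8·(-0.21253)/0.87164 + 246.9 = 32.8686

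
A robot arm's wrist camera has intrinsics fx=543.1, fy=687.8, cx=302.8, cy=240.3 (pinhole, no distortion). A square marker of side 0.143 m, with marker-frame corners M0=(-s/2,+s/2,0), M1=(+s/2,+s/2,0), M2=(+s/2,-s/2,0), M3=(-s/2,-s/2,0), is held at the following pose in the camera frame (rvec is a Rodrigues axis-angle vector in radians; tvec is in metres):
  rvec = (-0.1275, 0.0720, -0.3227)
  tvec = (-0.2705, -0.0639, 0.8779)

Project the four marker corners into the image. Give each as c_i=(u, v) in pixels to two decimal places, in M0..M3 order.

c0=(106.01, 261.02) c1=(189.35, 224.73) c2=(164.49, 120.44) c3=(83.18, 156.78)

Intrinsics K: fx=543.1, fy=687.8, cx=302.8, cy=240.3
Marker side s = 0.143 m; corners in marker frame (Z=0):
  M0 = (-0.0715, +0.0715, 0)
  M1 = (+0.0715, +0.0715, 0)
  M2 = (+0.0715, -0.0715, 0)
  M3 = (-0.0715, -0.0715, 0)
rvec = (-0.1275, 0.0720, -0.3227), |rvec| = θ = 0.35437 rad = 20.304°
Rodrigues: sinθ=0.34700, 1−cosθ=0.06213; R = I + sinθ·[k]× + (1−cosθ)·[k]×²:
    [+0.94591 +0.31145 +0.09086]
    [-0.32053 +0.94043 +0.11335]
    [-0.05014 -0.13634 +0.98939]
t = (-0.2705, -0.0639, 0.8779) m
M0: Pc = R·M0+t = (-0.31586, +0.02626, +0.87174); u = 543.1·(-0.31586)/0.87174 + 302.8 = 106.0137, v = 687.8·(+0.02626)/0.87174 + 240.3 = 261.0182
M1: Pc = R·M1+t = (-0.18060, -0.01958, +0.86457); u = 543.1·(-0.18060)/0.86457 + 302.8 = 189.3519, v = 687.8·(-0.01958)/0.86457 + 240.3 = 224.7256
M2: Pc = R·M2+t = (-0.22514, -0.15406, +0.88406); u = 543.1·(-0.22514)/0.88406 + 302.8 = 164.4940, v = 687.8·(-0.15406)/0.88406 + 240.3 = 120.4425
M3: Pc = R·M3+t = (-0.36040, -0.10822, +0.89123); u = 543.1·(-0.36040)/0.89123 + 302.8 = 83.1789, v = 687.8·(-0.10822)/0.89123 + 240.3 = 156.7802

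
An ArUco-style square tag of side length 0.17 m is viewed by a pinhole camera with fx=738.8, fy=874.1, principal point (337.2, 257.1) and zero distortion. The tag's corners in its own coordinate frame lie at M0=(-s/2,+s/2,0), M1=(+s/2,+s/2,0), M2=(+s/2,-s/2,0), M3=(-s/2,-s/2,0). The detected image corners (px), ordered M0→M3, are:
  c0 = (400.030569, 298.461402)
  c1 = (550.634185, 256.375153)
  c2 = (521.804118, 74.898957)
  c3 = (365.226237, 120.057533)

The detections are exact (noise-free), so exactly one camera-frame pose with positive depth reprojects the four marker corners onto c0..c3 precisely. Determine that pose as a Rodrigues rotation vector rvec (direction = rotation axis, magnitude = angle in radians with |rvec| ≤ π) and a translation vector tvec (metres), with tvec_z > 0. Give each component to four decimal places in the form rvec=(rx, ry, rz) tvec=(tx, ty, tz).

Intrinsics K: fx=738.8, fy=874.1, cx=337.2, cy=257.1
Marker side s = 0.17 m; corners in marker frame (Z=0):
  M0 = (-0.0850, +0.0850, 0)
  M1 = (+0.0850, +0.0850, 0)
  M2 = (+0.0850, -0.0850, 0)
  M3 = (-0.0850, -0.0850, 0)
Detected image corners:
  c0 = (400.030569, 298.461402) px
  c1 = (550.634185, 256.375153) px
  c2 = (521.804118, 74.898957) px
  c3 = (365.226237, 120.057533) px
Planar DLT: solve 8×8 A·h = b for H (H[2,2]=1):
  H  [+883.44896 +296.41858 +459.46568]
  H  [-264.44580 +1102.99010 +189.34527]
  H  [-0.04282 +0.23768 +1.00000]
B = K⁻¹H; ‖b₁‖=1.250172, ‖b₂‖=1.250172; λ = 2/(‖b₁‖+‖b₂‖) = 0.799890, sign → tz>0 ⇒ λ=+0.799890
r₁ = λ·B[:,0] = (+0.97213,-0.23192,-0.03425); r₂ = λ·B[:,1] = (+0.23416,+0.95343,+0.19012)
r₃ = r₁×r₂ = (-0.01144,-0.19284,+0.98116); SVD([r₁ r₂ r₃]) → R = UVᵀ:
  R  [+0.97213 +0.23416 -0.01144]
  R  [-0.23192 +0.95343 -0.19284]
  R  [-0.03425 +0.19012 +0.98116]
t = (+0.13238, -0.06200, +0.79989) m
tr R = 2.906724; θ = arccos((tr R − 1)/2) = 0.306610 rad = 17.567°
axis k = ((R−Rᵀ)₃₂, (R−Rᵀ)₁₃, (R−Rᵀ)₂₁) / (2 sinθ) = (+0.634388, +0.037787, -0.772091)
rvec = θ·k = (+0.194510, +0.011586, -0.236731)

rvec=(0.1945, 0.0116, -0.2367) tvec=(0.1324, -0.0620, 0.7999)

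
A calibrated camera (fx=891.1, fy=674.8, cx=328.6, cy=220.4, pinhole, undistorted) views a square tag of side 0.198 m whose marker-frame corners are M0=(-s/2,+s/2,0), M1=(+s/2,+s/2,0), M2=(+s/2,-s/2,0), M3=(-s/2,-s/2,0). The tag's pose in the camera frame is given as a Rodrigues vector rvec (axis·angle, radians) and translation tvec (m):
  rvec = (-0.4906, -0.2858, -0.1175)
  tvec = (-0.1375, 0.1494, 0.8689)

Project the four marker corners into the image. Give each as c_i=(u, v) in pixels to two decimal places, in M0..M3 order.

Intrinsics K: fx=891.1, fy=674.8, cx=328.6, cy=220.4
Marker side s = 0.198 m; corners in marker frame (Z=0):
  M0 = (-0.0990, +0.0990, 0)
  M1 = (+0.0990, +0.0990, 0)
  M2 = (+0.0990, -0.0990, 0)
  M3 = (-0.0990, -0.0990, 0)
rvec = (-0.4906, -0.2858, -0.1175), |rvec| = θ = 0.57981 rad = 33.220°
Rodrigues: sinθ=0.54786, 1−cosθ=0.16343; R = I + sinθ·[k]× + (1−cosθ)·[k]×²:
    [+0.95358 +0.17919 -0.24203]
    [-0.04286 +0.87628 +0.47990]
    [+0.29808 -0.44724 +0.84328]
t = (-0.1375, 0.1494, 0.8689) m
M0: Pc = R·M0+t = (-0.21416, +0.24039, +0.79511); u = 891.1·(-0.21416)/0.79511 + 328.6 = 88.5814, v = 674.8·(+0.24039)/0.79511 + 220.4 = 424.4193
M1: Pc = R·M1+t = (-0.02536, +0.23191, +0.85413); u = 891.1·(-0.02536)/0.85413 + 328.6 = 302.1468, v = 674.8·(+0.23191)/0.85413 + 220.4 = 403.6171
M2: Pc = R·M2+t = (-0.06084, +0.05841, +0.94269); u = 891.1·(-0.06084)/0.94269 + 328.6 = 271.0935, v = 674.8·(+0.05841)/0.94269 + 220.4 = 262.2080
M3: Pc = R·M3+t = (-0.24964, +0.06689, +0.88367); u = 891.1·(-0.24964)/0.88367 + 328.6 = 76.8561, v = 674.8·(+0.06689)/0.88367 + 220.4 = 271.4810

c0=(88.58, 424.42) c1=(302.15, 403.62) c2=(271.09, 262.21) c3=(76.86, 271.48)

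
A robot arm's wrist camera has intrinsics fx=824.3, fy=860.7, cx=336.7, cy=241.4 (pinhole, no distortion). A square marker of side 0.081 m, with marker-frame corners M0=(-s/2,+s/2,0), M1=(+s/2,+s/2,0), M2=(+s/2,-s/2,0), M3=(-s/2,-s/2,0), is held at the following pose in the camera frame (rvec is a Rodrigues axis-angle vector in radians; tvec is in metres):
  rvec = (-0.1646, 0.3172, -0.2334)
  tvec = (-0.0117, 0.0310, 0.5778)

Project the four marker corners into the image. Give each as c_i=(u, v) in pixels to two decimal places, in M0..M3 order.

c0=(278.61, 359.92) c1=(386.67, 333.40) c2=(361.94, 214.29) c3=(257.73, 244.77)

Intrinsics K: fx=824.3, fy=860.7, cx=336.7, cy=241.4
Marker side s = 0.081 m; corners in marker frame (Z=0):
  M0 = (-0.0405, +0.0405, 0)
  M1 = (+0.0405, +0.0405, 0)
  M2 = (+0.0405, -0.0405, 0)
  M3 = (-0.0405, -0.0405, 0)
rvec = (-0.1646, 0.3172, -0.2334), |rvec| = θ = 0.42683 rad = 24.456°
Rodrigues: sinθ=0.41399, 1−cosθ=0.08972; R = I + sinθ·[k]× + (1−cosθ)·[k]×²:
    [+0.92362 +0.20067 +0.32657]
    [-0.25209 +0.95983 +0.12319]
    [-0.28874 -0.19611 +0.93711]
t = (-0.0117, 0.0310, 0.5778) m
M0: Pc = R·M0+t = (-0.04098, +0.08008, +0.58155); u = 824.3·(-0.04098)/0.58155 + 336.7 = 278.6146, v = 860.7·(+0.08008)/0.58155 + 241.4 = 359.9230
M1: Pc = R·M1+t = (+0.03383, +0.05966, +0.55816); u = 824.3·(+0.03383)/0.55816 + 336.7 = 386.6659, v = 860.7·(+0.05966)/0.55816 + 241.4 = 333.4024
M2: Pc = R·M2+t = (+0.01758, -0.01808, +0.57405); u = 824.3·(+0.01758)/0.57405 + 336.7 = 361.9436, v = 860.7·(-0.01808)/0.57405 + 241.4 = 214.2876
M3: Pc = R·M3+t = (-0.05723, +0.00234, +0.59744); u = 824.3·(-0.05723)/0.59744 + 336.7 = 257.7329, v = 860.7·(+0.00234)/0.59744 + 241.4 = 244.7660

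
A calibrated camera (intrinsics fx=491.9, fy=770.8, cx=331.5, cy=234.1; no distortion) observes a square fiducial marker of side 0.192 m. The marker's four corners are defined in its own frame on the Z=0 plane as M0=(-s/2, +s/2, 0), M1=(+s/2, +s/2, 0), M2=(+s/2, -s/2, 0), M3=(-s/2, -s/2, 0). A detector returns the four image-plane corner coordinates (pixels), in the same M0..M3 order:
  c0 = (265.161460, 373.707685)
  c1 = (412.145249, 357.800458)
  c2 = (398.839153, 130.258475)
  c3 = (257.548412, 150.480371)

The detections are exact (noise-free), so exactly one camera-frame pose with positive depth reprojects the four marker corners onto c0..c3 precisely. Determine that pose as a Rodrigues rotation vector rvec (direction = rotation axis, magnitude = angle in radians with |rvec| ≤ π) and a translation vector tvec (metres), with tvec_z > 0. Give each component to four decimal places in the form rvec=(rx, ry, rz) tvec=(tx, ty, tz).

rvec=(-0.1261, 0.0805, -0.0769) tvec=(0.0014, 0.0143, 0.6516)

Intrinsics K: fx=491.9, fy=770.8, cx=331.5, cy=234.1
Marker side s = 0.192 m; corners in marker frame (Z=0):
  M0 = (-0.0960, +0.0960, 0)
  M1 = (+0.0960, +0.0960, 0)
  M2 = (+0.0960, -0.0960, 0)
  M3 = (-0.0960, -0.0960, 0)
Detected image corners:
  c0 = (265.161460, 373.707685) px
  c1 = (412.145249, 357.800458) px
  c2 = (398.839153, 130.258475) px
  c3 = (257.548412, 150.480371) px
Planar DLT: solve 8×8 A·h = b for H (H[2,2]=1):
  H  [+711.91620 -11.48281 +332.52524]
  H  [-123.53340 +1123.81644 +251.02708]
  H  [-0.11552 -0.19733 +1.00000]
B = K⁻¹H; ‖b₁‖=1.534614, ‖b₂‖=1.534614; λ = 2/(‖b₁‖+‖b₂‖) = 0.651630, sign → tz>0 ⇒ λ=+0.651630
r₁ = λ·B[:,0] = (+0.99382,-0.08157,-0.07528); r₂ = λ·B[:,1] = (+0.07145,+0.98912,-0.12859)
r₃ = r₁×r₂ = (+0.08495,+0.12241,+0.98884); SVD([r₁ r₂ r₃]) → R = UVᵀ:
  R  [+0.99382 +0.07145 +0.08495]
  R  [-0.08157 +0.98912 +0.12241]
  R  [-0.07528 -0.12859 +0.98884]
t = (+0.00136, +0.01431, +0.65163) m
tr R = 2.971779; θ = arccos((tr R − 1)/2) = 0.168190 rad = 9.637°
axis k = ((R−Rᵀ)₃₂, (R−Rᵀ)₁₃, (R−Rᵀ)₂₁) / (2 sinθ) = (-0.749716, +0.478576, -0.457046)
rvec = θ·k = (-0.126095, +0.080492, -0.076871)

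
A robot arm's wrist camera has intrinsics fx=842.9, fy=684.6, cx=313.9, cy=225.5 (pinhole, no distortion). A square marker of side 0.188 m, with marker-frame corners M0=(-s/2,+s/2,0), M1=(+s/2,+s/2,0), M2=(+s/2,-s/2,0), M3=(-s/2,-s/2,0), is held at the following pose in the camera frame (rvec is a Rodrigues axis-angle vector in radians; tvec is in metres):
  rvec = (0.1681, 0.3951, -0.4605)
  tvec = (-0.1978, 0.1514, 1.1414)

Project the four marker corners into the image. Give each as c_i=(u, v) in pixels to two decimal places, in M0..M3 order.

c0=(149.35, 382.45) c1=(255.38, 347.05) c2=(187.81, 244.77) c3=(85.01, 287.23)

Intrinsics K: fx=842.9, fy=684.6, cx=313.9, cy=225.5
Marker side s = 0.188 m; corners in marker frame (Z=0):
  M0 = (-0.0940, +0.0940, 0)
  M1 = (+0.0940, +0.0940, 0)
  M2 = (+0.0940, -0.0940, 0)
  M3 = (-0.0940, -0.0940, 0)
rvec = (0.1681, 0.3951, -0.4605), |rvec| = θ = 0.62962 rad = 36.075°
Rodrigues: sinθ=0.58884, 1−cosθ=0.19175; R = I + sinθ·[k]× + (1−cosθ)·[k]×²:
    [+0.82192 +0.46280 +0.33207]
    [-0.39855 +0.88376 -0.24522]
    [-0.40695 +0.06921 +0.91082]
t = (-0.1978, 0.1514, 1.1414) m
M0: Pc = R·M0+t = (-0.23156, +0.27194, +1.18616); u = 842.9·(-0.23156)/1.18616 + 313.9 = 149.3522, v = 684.6·(+0.27194)/1.18616 + 225.5 = 382.4502
M1: Pc = R·M1+t = (-0.07704, +0.19701, +1.10965); u = 842.9·(-0.07704)/1.10965 + 313.9 = 255.3824, v = 684.6·(+0.19701)/1.10965 + 225.5 = 347.0453
M2: Pc = R·M2+t = (-0.16404, +0.03086, +1.09664); u = 842.9·(-0.16404)/1.09664 + 313.9 = 187.8137, v = 684.6·(+0.03086)/1.09664 + 225.5 = 244.7670
M3: Pc = R·M3+t = (-0.31856, +0.10579, +1.17315); u = 842.9·(-0.31856)/1.17315 + 313.9 = 85.0141, v = 684.6·(+0.10579)/1.17315 + 225.5 = 287.2347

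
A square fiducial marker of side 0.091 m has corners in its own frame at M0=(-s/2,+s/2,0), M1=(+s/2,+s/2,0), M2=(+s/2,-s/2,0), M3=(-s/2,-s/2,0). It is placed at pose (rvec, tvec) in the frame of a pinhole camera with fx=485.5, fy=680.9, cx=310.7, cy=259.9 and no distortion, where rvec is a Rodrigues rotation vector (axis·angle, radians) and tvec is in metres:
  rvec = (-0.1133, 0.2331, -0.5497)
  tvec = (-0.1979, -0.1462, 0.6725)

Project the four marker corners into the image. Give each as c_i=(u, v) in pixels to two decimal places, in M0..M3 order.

c0=(157.41, 175.41) c1=(209.09, 123.22) c2=(178.27, 48.17) c3=(128.52, 101.06)

Intrinsics K: fx=485.5, fy=680.9, cx=310.7, cy=259.9
Marker side s = 0.091 m; corners in marker frame (Z=0):
  M0 = (-0.0455, +0.0455, 0)
  M1 = (+0.0455, +0.0455, 0)
  M2 = (+0.0455, -0.0455, 0)
  M3 = (-0.0455, -0.0455, 0)
rvec = (-0.1133, 0.2331, -0.5497), |rvec| = θ = 0.60774 rad = 34.821°
Rodrigues: sinθ=0.57101, 1−cosθ=0.17906; R = I + sinθ·[k]× + (1−cosθ)·[k]×²:
    [+0.82717 +0.50368 +0.24921]
    [-0.52929 +0.84728 +0.04433]
    [-0.18882 -0.16857 +0.96743]
t = (-0.1979, -0.1462, 0.6725) m
M0: Pc = R·M0+t = (-0.21262, -0.08357, +0.67342); u = 485.5·(-0.21262)/0.67342 + 310.7 = 157.4135, v = 680.9·(-0.08357)/0.67342 + 259.9 = 175.4059
M1: Pc = R·M1+t = (-0.13735, -0.13173, +0.65624); u = 485.5·(-0.13735)/0.65624 + 310.7 = 209.0879, v = 680.9·(-0.13173)/0.65624 + 259.9 = 123.2186
M2: Pc = R·M2+t = (-0.18318, -0.20883, +0.67158); u = 485.5·(-0.18318)/0.67158 + 310.7 = 178.2740, v = 680.9·(-0.20883)/0.67158 + 259.9 = 48.1675
M3: Pc = R·M3+t = (-0.25845, -0.16067, +0.68876); u = 485.5·(-0.25845)/0.68876 + 310.7 = 128.5192, v = 680.9·(-0.16067)/0.68876 + 259.9 = 101.0649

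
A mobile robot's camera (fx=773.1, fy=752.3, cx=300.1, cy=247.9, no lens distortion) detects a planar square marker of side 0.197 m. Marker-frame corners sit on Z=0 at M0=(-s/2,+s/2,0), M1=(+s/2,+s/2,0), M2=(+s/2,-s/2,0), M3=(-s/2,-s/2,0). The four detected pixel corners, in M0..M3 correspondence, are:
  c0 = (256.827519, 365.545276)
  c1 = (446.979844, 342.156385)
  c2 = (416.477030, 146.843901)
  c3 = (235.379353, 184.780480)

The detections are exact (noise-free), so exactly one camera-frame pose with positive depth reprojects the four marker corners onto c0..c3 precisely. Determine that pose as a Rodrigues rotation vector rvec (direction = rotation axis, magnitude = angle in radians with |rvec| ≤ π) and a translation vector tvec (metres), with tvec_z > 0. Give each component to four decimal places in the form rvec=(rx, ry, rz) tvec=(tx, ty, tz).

Intrinsics K: fx=773.1, fy=752.3, cx=300.1, cy=247.9
Marker side s = 0.197 m; corners in marker frame (Z=0):
  M0 = (-0.0985, +0.0985, 0)
  M1 = (+0.0985, +0.0985, 0)
  M2 = (+0.0985, -0.0985, 0)
  M3 = (-0.0985, -0.0985, 0)
Detected image corners:
  c0 = (256.827519, 365.545276) px
  c1 = (446.979844, 342.156385) px
  c2 = (416.477030, 146.843901) px
  c3 = (235.379353, 184.780480) px
Planar DLT: solve 8×8 A·h = b for H (H[2,2]=1):
  H  [+798.32447 +67.05950 +334.80394]
  H  [-266.35456 +904.02973 +258.72659]
  H  [-0.42343 -0.18836 +1.00000]
B = K⁻¹H; ‖b₁‖=1.287677, ‖b₂‖=1.287677; λ = 2/(‖b₁‖+‖b₂‖) = 0.776592, sign → tz>0 ⇒ λ=+0.776592
r₁ = λ·B[:,0] = (+0.92958,-0.16660,-0.32883); r₂ = λ·B[:,1] = (+0.12414,+0.98142,-0.14628)
r₃ = r₁×r₂ = (+0.34710,+0.09515,+0.93299); SVD([r₁ r₂ r₃]) → R = UVᵀ:
  R  [+0.92958 +0.12414 +0.34710]
  R  [-0.16660 +0.98142 +0.09515]
  R  [-0.32883 -0.14628 +0.93299]
t = (+0.03486, +0.01118, +0.77659) m
tr R = 2.843990; θ = arccos((tr R − 1)/2) = 0.397594 rad = 22.780°
axis k = ((R−Rᵀ)₃₂, (R−Rᵀ)₁₃, (R−Rᵀ)₂₁) / (2 sinθ) = (-0.311762, +0.872840, -0.375439)
rvec = θ·k = (-0.123955, +0.347036, -0.149272)

rvec=(-0.1240, 0.3470, -0.1493) tvec=(0.0349, 0.0112, 0.7766)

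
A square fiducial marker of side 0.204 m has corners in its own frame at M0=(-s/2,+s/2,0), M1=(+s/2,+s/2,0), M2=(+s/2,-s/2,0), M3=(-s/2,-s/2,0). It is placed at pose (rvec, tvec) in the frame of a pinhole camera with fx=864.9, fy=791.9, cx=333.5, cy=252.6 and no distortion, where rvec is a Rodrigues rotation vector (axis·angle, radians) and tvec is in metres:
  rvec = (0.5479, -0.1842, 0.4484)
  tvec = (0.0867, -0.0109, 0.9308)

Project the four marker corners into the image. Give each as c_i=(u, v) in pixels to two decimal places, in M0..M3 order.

Intrinsics K: fx=864.9, fy=791.9, cx=333.5, cy=252.6
Marker side s = 0.204 m; corners in marker frame (Z=0):
  M0 = (-0.1020, +0.1020, 0)
  M1 = (+0.1020, +0.1020, 0)
  M2 = (+0.1020, -0.1020, 0)
  M3 = (-0.1020, -0.1020, 0)
rvec = (0.5479, -0.1842, 0.4484), |rvec| = θ = 0.73156 rad = 41.916°
Rodrigues: sinθ=0.66803, 1−cosθ=0.25587; R = I + sinθ·[k]× + (1−cosθ)·[k]×²:
    [+0.88765 -0.45771 -0.05075]
    [+0.36121 +0.76035 -0.53981]
    [+0.28566 +0.46083 +0.84026]
t = (0.0867, -0.0109, 0.9308) m
M0: Pc = R·M0+t = (-0.05053, +0.02981, +0.94867); u = 864.9·(-0.05053)/0.94867 + 333.5 = 287.4345, v = 791.9·(+0.02981)/0.94867 + 252.6 = 277.4860
M1: Pc = R·M1+t = (+0.13055, +0.10350, +1.00694); u = 864.9·(+0.13055)/1.00694 + 333.5 = 445.6376, v = 791.9·(+0.10350)/1.00694 + 252.6 = 333.9960
M2: Pc = R·M2+t = (+0.22393, -0.05161, +0.91293); u = 864.9·(+0.22393)/0.91293 + 333.5 = 545.6454, v = 791.9·(-0.05161)/0.91293 + 252.6 = 207.8301
M3: Pc = R·M3+t = (+0.04285, -0.12530, +0.85466); u = 864.9·(+0.04285)/0.85466 + 333.5 = 376.8596, v = 791.9·(-0.12530)/0.85466 + 252.6 = 136.5015

c0=(287.43, 277.49) c1=(445.64, 334.00) c2=(545.65, 207.83) c3=(376.86, 136.50)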